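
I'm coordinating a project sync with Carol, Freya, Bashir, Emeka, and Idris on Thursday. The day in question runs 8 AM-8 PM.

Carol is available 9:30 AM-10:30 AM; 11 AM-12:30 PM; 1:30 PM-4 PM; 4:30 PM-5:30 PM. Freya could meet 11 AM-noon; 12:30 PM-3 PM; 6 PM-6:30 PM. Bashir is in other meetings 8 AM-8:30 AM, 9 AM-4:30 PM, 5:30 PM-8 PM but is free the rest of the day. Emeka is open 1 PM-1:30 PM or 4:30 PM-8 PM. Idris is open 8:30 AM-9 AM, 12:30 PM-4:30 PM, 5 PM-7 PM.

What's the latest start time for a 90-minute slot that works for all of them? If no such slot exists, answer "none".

Carol free: 09:30-10:30, 11:00-12:30, 13:30-16:00, 16:30-17:30.
Freya free: 11:00-12:00, 12:30-15:00, 18:00-18:30.
Bashir free: 08:30-09:00, 16:30-17:30 (invert busy blocks within the working day).
Emeka free: 13:00-13:30, 16:30-20:00.
Idris free: 08:30-09:00, 12:30-16:30, 17:00-19:00.
Carol ∩ Freya: 11:00-12:00, 13:30-15:00.
Carol ∩ Freya ∩ Bashir: ∅.
Carol ∩ Freya ∩ Bashir ∩ Emeka: ∅.
Carol ∩ Freya ∩ Bashir ∩ Emeka ∩ Idris: ∅.
There is no time when everyone is free.
No common window is at least 90 minutes long.

none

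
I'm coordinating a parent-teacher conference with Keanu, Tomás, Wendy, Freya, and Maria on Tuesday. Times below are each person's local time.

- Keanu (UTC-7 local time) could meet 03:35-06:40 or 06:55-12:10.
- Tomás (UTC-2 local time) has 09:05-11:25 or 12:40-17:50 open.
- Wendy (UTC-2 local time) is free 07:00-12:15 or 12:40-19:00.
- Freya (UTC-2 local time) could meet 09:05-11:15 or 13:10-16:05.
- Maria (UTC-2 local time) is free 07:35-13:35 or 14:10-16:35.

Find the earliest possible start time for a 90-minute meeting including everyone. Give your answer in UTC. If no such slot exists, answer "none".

11:05

Keanu in UTC: 10:35-13:40, 13:55-19:10 (add 7h to convert from UTC-7).
Tomás in UTC: 11:05-13:25, 14:40-19:50 (add 2h to convert from UTC-2).
Wendy in UTC: 09:00-14:15, 14:40-21:00 (add 2h to convert from UTC-2).
Freya in UTC: 11:05-13:15, 15:10-18:05 (add 2h to convert from UTC-2).
Maria in UTC: 09:35-15:35, 16:10-18:35 (add 2h to convert from UTC-2).
Keanu ∩ Tomás: 11:05-13:25, 14:40-19:10.
Keanu ∩ Tomás ∩ Wendy: 11:05-13:25, 14:40-19:10.
Keanu ∩ Tomás ∩ Wendy ∩ Freya: 11:05-13:15, 15:10-18:05.
Keanu ∩ Tomás ∩ Wendy ∩ Freya ∩ Maria: 11:05-13:15, 15:10-15:35, 16:10-18:05.
Those are the intersection windows.
The first common window of at least 90 minutes is 11:05-13:15, so the earliest start is 11:05.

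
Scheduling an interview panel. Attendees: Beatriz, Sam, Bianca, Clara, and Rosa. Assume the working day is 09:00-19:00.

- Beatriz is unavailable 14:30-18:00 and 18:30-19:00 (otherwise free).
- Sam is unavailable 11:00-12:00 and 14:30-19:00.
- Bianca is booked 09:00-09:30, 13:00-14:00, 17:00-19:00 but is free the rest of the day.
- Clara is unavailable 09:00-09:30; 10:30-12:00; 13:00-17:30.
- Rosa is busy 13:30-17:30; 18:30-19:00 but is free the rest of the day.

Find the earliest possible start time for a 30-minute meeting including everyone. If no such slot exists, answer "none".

Beatriz free: 09:00-14:30, 18:00-18:30 (invert busy blocks within the working day).
Sam free: 09:00-11:00, 12:00-14:30 (invert busy blocks within the working day).
Bianca free: 09:30-13:00, 14:00-17:00 (invert busy blocks within the working day).
Clara free: 09:30-10:30, 12:00-13:00, 17:30-19:00 (invert busy blocks within the working day).
Rosa free: 09:00-13:30, 17:30-18:30 (invert busy blocks within the working day).
Beatriz ∩ Sam: 09:00-11:00, 12:00-14:30.
Beatriz ∩ Sam ∩ Bianca: 09:30-11:00, 12:00-13:00, 14:00-14:30.
Beatriz ∩ Sam ∩ Bianca ∩ Clara: 09:30-10:30, 12:00-13:00.
Beatriz ∩ Sam ∩ Bianca ∩ Clara ∩ Rosa: 09:30-10:30, 12:00-13:00.
The first common window of at least 30 minutes is 09:30-10:30, so the earliest start is 09:30.

09:30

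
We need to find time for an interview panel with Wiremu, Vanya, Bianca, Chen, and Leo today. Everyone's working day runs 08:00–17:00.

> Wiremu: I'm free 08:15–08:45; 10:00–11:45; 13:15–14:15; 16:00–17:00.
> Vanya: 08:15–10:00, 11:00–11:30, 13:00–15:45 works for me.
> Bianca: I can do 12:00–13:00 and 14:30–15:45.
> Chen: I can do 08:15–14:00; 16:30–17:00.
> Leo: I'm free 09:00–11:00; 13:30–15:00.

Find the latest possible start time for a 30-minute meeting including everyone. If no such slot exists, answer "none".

none

Wiremu ∩ Vanya: 08:15-08:45, 11:00-11:30, 13:15-14:15.
Wiremu ∩ Vanya ∩ Bianca: ∅.
Wiremu ∩ Vanya ∩ Bianca ∩ Chen: ∅.
Wiremu ∩ Vanya ∩ Bianca ∩ Chen ∩ Leo: ∅.
There is no time when everyone is free.
No common window is at least 30 minutes long.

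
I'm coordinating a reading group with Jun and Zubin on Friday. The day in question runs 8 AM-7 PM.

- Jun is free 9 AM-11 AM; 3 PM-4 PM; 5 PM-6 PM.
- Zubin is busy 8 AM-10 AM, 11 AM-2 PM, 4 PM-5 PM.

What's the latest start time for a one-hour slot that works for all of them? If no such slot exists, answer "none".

Jun free: 09:00-11:00, 15:00-16:00, 17:00-18:00.
Zubin free: 10:00-11:00, 14:00-16:00, 17:00-19:00 (invert busy blocks within the working day).
Jun ∩ Zubin: 10:00-11:00, 15:00-16:00, 17:00-18:00.
So the common availability across everyone is 10:00-11:00, 15:00-16:00, 17:00-18:00.
The last common window of at least 60 minutes is 17:00-18:00; a 60-minute meeting can start as late as 17:00 and still end by 18:00.

17:00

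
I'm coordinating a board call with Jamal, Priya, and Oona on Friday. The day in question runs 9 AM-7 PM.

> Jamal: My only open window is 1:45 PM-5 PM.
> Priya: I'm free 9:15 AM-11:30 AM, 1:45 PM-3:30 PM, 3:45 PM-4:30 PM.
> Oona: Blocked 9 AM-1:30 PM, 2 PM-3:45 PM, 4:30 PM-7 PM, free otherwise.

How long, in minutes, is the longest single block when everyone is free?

Jamal free: 13:45-17:00.
Priya free: 09:15-11:30, 13:45-15:30, 15:45-16:30.
Oona free: 13:30-14:00, 15:45-16:30 (invert busy blocks within the working day).
Jamal ∩ Priya: 13:45-15:30, 15:45-16:30.
Jamal ∩ Priya ∩ Oona: 13:45-14:00, 15:45-16:30.
The longest is 15:45-16:30 at 45 minutes.

45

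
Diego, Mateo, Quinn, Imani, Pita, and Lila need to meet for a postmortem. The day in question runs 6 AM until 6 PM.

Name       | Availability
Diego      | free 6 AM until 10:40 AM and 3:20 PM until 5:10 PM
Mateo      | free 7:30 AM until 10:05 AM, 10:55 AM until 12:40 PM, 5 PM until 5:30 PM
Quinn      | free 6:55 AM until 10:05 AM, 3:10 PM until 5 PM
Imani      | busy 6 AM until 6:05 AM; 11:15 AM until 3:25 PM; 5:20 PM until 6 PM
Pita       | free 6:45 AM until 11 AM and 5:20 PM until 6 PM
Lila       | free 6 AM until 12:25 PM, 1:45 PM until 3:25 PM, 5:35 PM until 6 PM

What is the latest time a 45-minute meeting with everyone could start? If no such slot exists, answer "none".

09:20

Diego free: 06:00-10:40, 15:20-17:10.
Mateo free: 07:30-10:05, 10:55-12:40, 17:00-17:30.
Quinn free: 06:55-10:05, 15:10-17:00.
Imani free: 06:05-11:15, 15:25-17:20 (invert busy blocks within the working day).
Pita free: 06:45-11:00, 17:20-18:00.
Lila free: 06:00-12:25, 13:45-15:25, 17:35-18:00.
Diego ∩ Mateo: 07:30-10:05, 17:00-17:10.
Diego ∩ Mateo ∩ Quinn: 07:30-10:05.
Diego ∩ Mateo ∩ Quinn ∩ Imani: 07:30-10:05.
Diego ∩ Mateo ∩ Quinn ∩ Imani ∩ Pita: 07:30-10:05.
Diego ∩ Mateo ∩ Quinn ∩ Imani ∩ Pita ∩ Lila: 07:30-10:05.
The last common window of at least 45 minutes is 07:30-10:05; a 45-minute meeting can start as late as 09:20 and still end by 10:05.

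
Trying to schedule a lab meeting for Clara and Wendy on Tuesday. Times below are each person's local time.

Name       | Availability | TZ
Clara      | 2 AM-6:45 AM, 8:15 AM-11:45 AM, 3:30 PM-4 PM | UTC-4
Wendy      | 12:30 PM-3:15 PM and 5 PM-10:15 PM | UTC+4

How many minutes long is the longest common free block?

165

Clara in UTC: 06:00-10:45, 12:15-15:45, 19:30-20:00 (add 4h to convert from UTC-4).
Wendy in UTC: 08:30-11:15, 13:00-18:15 (subtract 4h to convert from UTC+4).
Clara ∩ Wendy: 08:30-10:45, 13:00-15:45.
So the common availability across everyone is 08:30-10:45, 13:00-15:45.
The longest is 13:00-15:45 at 165 minutes.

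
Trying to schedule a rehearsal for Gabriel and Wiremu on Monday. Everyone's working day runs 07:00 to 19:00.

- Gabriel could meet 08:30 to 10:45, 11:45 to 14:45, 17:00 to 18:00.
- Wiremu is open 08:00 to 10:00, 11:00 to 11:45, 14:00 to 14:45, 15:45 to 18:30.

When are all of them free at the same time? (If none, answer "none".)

08:30-10:00, 14:00-14:45, 17:00-18:00

Gabriel ∩ Wiremu: 08:30-10:00, 14:00-14:45, 17:00-18:00.
So the common availability across everyone is 08:30-10:00, 14:00-14:45, 17:00-18:00.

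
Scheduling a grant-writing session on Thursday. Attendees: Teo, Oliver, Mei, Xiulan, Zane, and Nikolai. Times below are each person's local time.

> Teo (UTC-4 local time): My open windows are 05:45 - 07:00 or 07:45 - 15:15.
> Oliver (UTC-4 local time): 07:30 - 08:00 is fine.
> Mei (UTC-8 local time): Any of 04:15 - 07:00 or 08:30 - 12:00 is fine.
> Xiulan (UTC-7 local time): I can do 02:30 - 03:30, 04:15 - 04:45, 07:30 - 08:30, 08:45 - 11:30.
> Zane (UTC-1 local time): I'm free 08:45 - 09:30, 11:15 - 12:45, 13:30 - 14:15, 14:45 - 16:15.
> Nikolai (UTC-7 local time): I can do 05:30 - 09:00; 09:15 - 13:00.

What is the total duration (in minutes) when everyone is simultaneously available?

0

Teo in UTC: 09:45-11:00, 11:45-19:15 (add 4h to convert from UTC-4).
Oliver in UTC: 11:30-12:00 (add 4h to convert from UTC-4).
Mei in UTC: 12:15-15:00, 16:30-20:00 (add 8h to convert from UTC-8).
Xiulan in UTC: 09:30-10:30, 11:15-11:45, 14:30-15:30, 15:45-18:30 (add 7h to convert from UTC-7).
Zane in UTC: 09:45-10:30, 12:15-13:45, 14:30-15:15, 15:45-17:15 (add 1h to convert from UTC-1).
Nikolai in UTC: 12:30-16:00, 16:15-20:00 (add 7h to convert from UTC-7).
Teo ∩ Oliver: 11:45-12:00.
Teo ∩ Oliver ∩ Mei: ∅.
Teo ∩ Oliver ∩ Mei ∩ Xiulan: ∅.
Teo ∩ Oliver ∩ Mei ∩ Xiulan ∩ Zane: ∅.
Teo ∩ Oliver ∩ Mei ∩ Xiulan ∩ Zane ∩ Nikolai: ∅.
There is no time when everyone is free.
There is no common window, so the total is 0 minutes.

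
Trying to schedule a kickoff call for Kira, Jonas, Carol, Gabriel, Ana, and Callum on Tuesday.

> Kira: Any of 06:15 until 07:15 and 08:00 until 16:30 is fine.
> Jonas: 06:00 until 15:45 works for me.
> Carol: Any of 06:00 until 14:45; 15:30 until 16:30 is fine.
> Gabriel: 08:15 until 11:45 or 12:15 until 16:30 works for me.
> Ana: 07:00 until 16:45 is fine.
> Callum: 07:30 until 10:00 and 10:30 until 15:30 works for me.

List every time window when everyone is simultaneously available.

Kira ∩ Jonas: 06:15-07:15, 08:00-15:45.
Kira ∩ Jonas ∩ Carol: 06:15-07:15, 08:00-14:45, 15:30-15:45.
Kira ∩ Jonas ∩ Carol ∩ Gabriel: 08:15-11:45, 12:15-14:45, 15:30-15:45.
Kira ∩ Jonas ∩ Carol ∩ Gabriel ∩ Ana: 08:15-11:45, 12:15-14:45, 15:30-15:45.
Kira ∩ Jonas ∩ Carol ∩ Gabriel ∩ Ana ∩ Callum: 08:15-10:00, 10:30-11:45, 12:15-14:45.

08:15-10:00, 10:30-11:45, 12:15-14:45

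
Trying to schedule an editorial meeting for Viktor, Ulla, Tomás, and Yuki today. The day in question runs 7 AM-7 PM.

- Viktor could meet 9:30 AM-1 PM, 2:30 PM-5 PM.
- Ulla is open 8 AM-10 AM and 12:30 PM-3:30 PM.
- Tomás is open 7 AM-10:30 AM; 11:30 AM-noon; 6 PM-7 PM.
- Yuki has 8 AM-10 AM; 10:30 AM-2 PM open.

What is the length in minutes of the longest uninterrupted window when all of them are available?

30

Viktor ∩ Ulla: 09:30-10:00, 12:30-13:00, 14:30-15:30.
Viktor ∩ Ulla ∩ Tomás: 09:30-10:00.
Viktor ∩ Ulla ∩ Tomás ∩ Yuki: 09:30-10:00.
The longest is 09:30-10:00 at 30 minutes.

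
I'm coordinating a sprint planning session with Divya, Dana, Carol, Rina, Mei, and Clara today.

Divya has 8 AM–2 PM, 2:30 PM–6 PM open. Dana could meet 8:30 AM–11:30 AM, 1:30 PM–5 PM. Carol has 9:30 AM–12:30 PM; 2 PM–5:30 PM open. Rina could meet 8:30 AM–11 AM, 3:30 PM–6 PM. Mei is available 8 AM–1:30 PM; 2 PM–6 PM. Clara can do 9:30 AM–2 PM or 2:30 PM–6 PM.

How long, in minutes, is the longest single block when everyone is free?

90

Divya ∩ Dana: 08:30-11:30, 13:30-14:00, 14:30-17:00.
Divya ∩ Dana ∩ Carol: 09:30-11:30, 14:30-17:00.
Divya ∩ Dana ∩ Carol ∩ Rina: 09:30-11:00, 15:30-17:00.
Divya ∩ Dana ∩ Carol ∩ Rina ∩ Mei: 09:30-11:00, 15:30-17:00.
Divya ∩ Dana ∩ Carol ∩ Rina ∩ Mei ∩ Clara: 09:30-11:00, 15:30-17:00.
Those are the intersection windows.
The longest is 09:30-11:00 at 90 minutes.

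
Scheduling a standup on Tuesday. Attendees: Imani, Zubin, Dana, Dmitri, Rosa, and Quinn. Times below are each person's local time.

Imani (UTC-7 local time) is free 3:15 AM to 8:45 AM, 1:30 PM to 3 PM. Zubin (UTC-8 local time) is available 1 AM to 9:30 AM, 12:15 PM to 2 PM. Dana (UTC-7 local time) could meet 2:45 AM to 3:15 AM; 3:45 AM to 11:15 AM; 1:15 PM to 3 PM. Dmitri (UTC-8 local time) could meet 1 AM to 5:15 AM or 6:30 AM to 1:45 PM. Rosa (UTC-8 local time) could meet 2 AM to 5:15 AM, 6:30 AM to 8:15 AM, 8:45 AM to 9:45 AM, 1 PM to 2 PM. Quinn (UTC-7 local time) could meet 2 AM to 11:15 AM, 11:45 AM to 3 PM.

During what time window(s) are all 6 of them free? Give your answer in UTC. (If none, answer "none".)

Imani in UTC: 10:15-15:45, 20:30-22:00 (add 7h to convert from UTC-7).
Zubin in UTC: 09:00-17:30, 20:15-22:00 (add 8h to convert from UTC-8).
Dana in UTC: 09:45-10:15, 10:45-18:15, 20:15-22:00 (add 7h to convert from UTC-7).
Dmitri in UTC: 09:00-13:15, 14:30-21:45 (add 8h to convert from UTC-8).
Rosa in UTC: 10:00-13:15, 14:30-16:15, 16:45-17:45, 21:00-22:00 (add 8h to convert from UTC-8).
Quinn in UTC: 09:00-18:15, 18:45-22:00 (add 7h to convert from UTC-7).
Imani ∩ Zubin: 10:15-15:45, 20:30-22:00.
Imani ∩ Zubin ∩ Dana: 10:45-15:45, 20:30-22:00.
Imani ∩ Zubin ∩ Dana ∩ Dmitri: 10:45-13:15, 14:30-15:45, 20:30-21:45.
Imani ∩ Zubin ∩ Dana ∩ Dmitri ∩ Rosa: 10:45-13:15, 14:30-15:45, 21:00-21:45.
Imani ∩ Zubin ∩ Dana ∩ Dmitri ∩ Rosa ∩ Quinn: 10:45-13:15, 14:30-15:45, 21:00-21:45.
Those are the intersection windows.

10:45-13:15, 14:30-15:45, 21:00-21:45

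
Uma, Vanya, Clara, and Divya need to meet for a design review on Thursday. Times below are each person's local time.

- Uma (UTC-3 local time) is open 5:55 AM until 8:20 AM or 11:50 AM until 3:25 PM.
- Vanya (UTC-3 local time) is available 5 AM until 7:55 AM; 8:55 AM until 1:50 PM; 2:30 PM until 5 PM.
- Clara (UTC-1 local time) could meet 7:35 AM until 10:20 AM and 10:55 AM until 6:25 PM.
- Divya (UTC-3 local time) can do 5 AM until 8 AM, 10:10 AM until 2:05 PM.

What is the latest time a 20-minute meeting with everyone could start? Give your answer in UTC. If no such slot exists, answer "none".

16:30

Uma in UTC: 08:55-11:20, 14:50-18:25 (add 3h to convert from UTC-3).
Vanya in UTC: 08:00-10:55, 11:55-16:50, 17:30-20:00 (add 3h to convert from UTC-3).
Clara in UTC: 08:35-11:20, 11:55-19:25 (add 1h to convert from UTC-1).
Divya in UTC: 08:00-11:00, 13:10-17:05 (add 3h to convert from UTC-3).
Uma ∩ Vanya: 08:55-10:55, 14:50-16:50, 17:30-18:25.
Uma ∩ Vanya ∩ Clara: 08:55-10:55, 14:50-16:50, 17:30-18:25.
Uma ∩ Vanya ∩ Clara ∩ Divya: 08:55-10:55, 14:50-16:50.
The last common window of at least 20 minutes is 14:50-16:50; a 20-minute meeting can start as late as 16:30 and still end by 16:50.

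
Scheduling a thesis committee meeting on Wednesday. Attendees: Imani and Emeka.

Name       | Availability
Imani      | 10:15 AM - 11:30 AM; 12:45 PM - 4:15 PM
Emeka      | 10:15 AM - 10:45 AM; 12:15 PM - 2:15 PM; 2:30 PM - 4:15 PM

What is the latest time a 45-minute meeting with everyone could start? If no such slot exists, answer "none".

Imani ∩ Emeka: 10:15-10:45, 12:45-14:15, 14:30-16:15.
So the common availability across everyone is 10:15-10:45, 12:45-14:15, 14:30-16:15.
The last common window of at least 45 minutes is 14:30-16:15; a 45-minute meeting can start as late as 15:30 and still end by 16:15.

15:30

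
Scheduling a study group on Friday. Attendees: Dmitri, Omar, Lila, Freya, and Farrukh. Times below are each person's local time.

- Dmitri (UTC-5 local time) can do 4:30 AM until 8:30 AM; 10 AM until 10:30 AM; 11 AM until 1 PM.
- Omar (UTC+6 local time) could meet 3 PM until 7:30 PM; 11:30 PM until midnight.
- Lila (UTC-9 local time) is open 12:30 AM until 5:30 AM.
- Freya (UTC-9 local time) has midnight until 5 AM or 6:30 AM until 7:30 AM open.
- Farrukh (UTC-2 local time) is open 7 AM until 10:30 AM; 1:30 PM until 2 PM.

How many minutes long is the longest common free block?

Dmitri in UTC: 09:30-13:30, 15:00-15:30, 16:00-18:00 (add 5h to convert from UTC-5).
Omar in UTC: 09:00-13:30, 17:30-18:00 (subtract 6h to convert from UTC+6).
Lila in UTC: 09:30-14:30 (add 9h to convert from UTC-9).
Freya in UTC: 09:00-14:00, 15:30-16:30 (add 9h to convert from UTC-9).
Farrukh in UTC: 09:00-12:30, 15:30-16:00 (add 2h to convert from UTC-2).
Dmitri ∩ Omar: 09:30-13:30, 17:30-18:00.
Dmitri ∩ Omar ∩ Lila: 09:30-13:30.
Dmitri ∩ Omar ∩ Lila ∩ Freya: 09:30-13:30.
Dmitri ∩ Omar ∩ Lila ∩ Freya ∩ Farrukh: 09:30-12:30.
The longest is 09:30-12:30 at 180 minutes.

180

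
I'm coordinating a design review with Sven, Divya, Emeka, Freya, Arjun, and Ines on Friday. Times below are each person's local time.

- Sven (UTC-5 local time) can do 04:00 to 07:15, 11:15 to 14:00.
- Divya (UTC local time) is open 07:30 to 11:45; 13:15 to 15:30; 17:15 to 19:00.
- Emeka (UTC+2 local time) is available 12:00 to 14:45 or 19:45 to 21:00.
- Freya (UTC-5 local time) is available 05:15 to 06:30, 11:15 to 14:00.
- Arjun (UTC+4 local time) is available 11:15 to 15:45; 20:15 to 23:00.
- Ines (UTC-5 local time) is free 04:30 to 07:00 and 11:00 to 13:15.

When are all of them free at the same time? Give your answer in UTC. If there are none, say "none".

10:15-11:30, 17:45-18:15

Sven in UTC: 09:00-12:15, 16:15-19:00 (add 5h to convert from UTC-5).
Divya in UTC: 07:30-11:45, 13:15-15:30, 17:15-19:00.
Emeka in UTC: 10:00-12:45, 17:45-19:00 (subtract 2h to convert from UTC+2).
Freya in UTC: 10:15-11:30, 16:15-19:00 (add 5h to convert from UTC-5).
Arjun in UTC: 07:15-11:45, 16:15-19:00 (subtract 4h to convert from UTC+4).
Ines in UTC: 09:30-12:00, 16:00-18:15 (add 5h to convert from UTC-5).
Sven ∩ Divya: 09:00-11:45, 17:15-19:00.
Sven ∩ Divya ∩ Emeka: 10:00-11:45, 17:45-19:00.
Sven ∩ Divya ∩ Emeka ∩ Freya: 10:15-11:30, 17:45-19:00.
Sven ∩ Divya ∩ Emeka ∩ Freya ∩ Arjun: 10:15-11:30, 17:45-19:00.
Sven ∩ Divya ∩ Emeka ∩ Freya ∩ Arjun ∩ Ines: 10:15-11:30, 17:45-18:15.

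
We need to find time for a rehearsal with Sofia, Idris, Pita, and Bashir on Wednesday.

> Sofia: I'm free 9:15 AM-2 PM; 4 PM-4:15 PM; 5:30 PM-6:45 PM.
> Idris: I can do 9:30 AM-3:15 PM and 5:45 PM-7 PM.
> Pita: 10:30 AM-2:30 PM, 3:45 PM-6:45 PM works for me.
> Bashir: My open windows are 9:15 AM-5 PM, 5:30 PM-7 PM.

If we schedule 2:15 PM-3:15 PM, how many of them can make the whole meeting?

Idris and Bashir can make the full 14:15-15:15 slot — that's 2.

2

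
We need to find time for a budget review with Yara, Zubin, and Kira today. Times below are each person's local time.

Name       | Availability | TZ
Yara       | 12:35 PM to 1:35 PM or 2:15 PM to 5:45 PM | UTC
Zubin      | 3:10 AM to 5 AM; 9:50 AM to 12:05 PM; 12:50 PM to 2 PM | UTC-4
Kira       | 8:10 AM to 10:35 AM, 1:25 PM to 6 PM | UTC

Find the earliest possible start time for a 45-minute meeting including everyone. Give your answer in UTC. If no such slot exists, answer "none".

14:15

Yara in UTC: 12:35-13:35, 14:15-17:45.
Zubin in UTC: 07:10-09:00, 13:50-16:05, 16:50-18:00 (add 4h to convert from UTC-4).
Kira in UTC: 08:10-10:35, 13:25-18:00.
Yara ∩ Zubin: 14:15-16:05, 16:50-17:45.
Yara ∩ Zubin ∩ Kira: 14:15-16:05, 16:50-17:45.
So the common availability across everyone is 14:15-16:05, 16:50-17:45.
The first common window of at least 45 minutes is 14:15-16:05, so the earliest start is 14:15.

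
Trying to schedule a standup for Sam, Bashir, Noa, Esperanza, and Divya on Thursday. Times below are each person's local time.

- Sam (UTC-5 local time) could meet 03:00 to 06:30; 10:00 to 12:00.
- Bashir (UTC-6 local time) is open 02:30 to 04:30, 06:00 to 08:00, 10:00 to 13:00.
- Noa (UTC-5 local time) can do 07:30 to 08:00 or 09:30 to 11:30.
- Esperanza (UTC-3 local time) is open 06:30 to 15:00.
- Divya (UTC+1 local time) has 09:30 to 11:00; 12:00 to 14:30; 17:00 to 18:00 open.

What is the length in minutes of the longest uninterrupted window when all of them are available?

Sam in UTC: 08:00-11:30, 15:00-17:00 (add 5h to convert from UTC-5).
Bashir in UTC: 08:30-10:30, 12:00-14:00, 16:00-19:00 (add 6h to convert from UTC-6).
Noa in UTC: 12:30-13:00, 14:30-16:30 (add 5h to convert from UTC-5).
Esperanza in UTC: 09:30-18:00 (add 3h to convert from UTC-3).
Divya in UTC: 08:30-10:00, 11:00-13:30, 16:00-17:00 (subtract 1h to convert from UTC+1).
Sam ∩ Bashir: 08:30-10:30, 16:00-17:00.
Sam ∩ Bashir ∩ Noa: 16:00-16:30.
Sam ∩ Bashir ∩ Noa ∩ Esperanza: 16:00-16:30.
Sam ∩ Bashir ∩ Noa ∩ Esperanza ∩ Divya: 16:00-16:30.
Those are the intersection windows.
The longest is 16:00-16:30 at 30 minutes.

30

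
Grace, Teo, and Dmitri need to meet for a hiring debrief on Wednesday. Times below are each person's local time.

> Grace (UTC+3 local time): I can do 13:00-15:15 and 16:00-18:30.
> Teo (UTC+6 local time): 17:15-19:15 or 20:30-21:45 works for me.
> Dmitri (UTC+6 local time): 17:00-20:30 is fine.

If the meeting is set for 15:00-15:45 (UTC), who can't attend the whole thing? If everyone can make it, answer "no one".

Dmitri, Grace

Grace in UTC: 10:00-12:15, 13:00-15:30 (subtract 3h to convert from UTC+3).
Teo in UTC: 11:15-13:15, 14:30-15:45 (subtract 6h to convert from UTC+6).
Dmitri in UTC: 11:00-14:30 (subtract 6h to convert from UTC+6).
Grace: not fully free for 15:00-15:45. Teo: free for 15:00-15:45. Dmitri: not fully free for 15:00-15:45.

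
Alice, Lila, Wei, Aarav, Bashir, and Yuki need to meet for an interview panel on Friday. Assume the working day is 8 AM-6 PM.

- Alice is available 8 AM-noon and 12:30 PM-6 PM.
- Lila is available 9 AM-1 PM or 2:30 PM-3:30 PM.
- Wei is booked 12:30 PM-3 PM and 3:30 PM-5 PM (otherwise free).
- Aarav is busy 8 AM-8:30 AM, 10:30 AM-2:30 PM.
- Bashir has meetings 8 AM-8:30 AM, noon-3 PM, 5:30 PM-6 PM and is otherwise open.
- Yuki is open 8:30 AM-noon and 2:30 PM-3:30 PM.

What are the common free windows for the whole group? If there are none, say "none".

09:00-10:30, 15:00-15:30

Alice free: 08:00-12:00, 12:30-18:00.
Lila free: 09:00-13:00, 14:30-15:30.
Wei free: 08:00-12:30, 15:00-15:30, 17:00-18:00 (invert busy blocks within the working day).
Aarav free: 08:30-10:30, 14:30-18:00 (invert busy blocks within the working day).
Bashir free: 08:30-12:00, 15:00-17:30 (invert busy blocks within the working day).
Yuki free: 08:30-12:00, 14:30-15:30.
Alice ∩ Lila: 09:00-12:00, 12:30-13:00, 14:30-15:30.
Alice ∩ Lila ∩ Wei: 09:00-12:00, 15:00-15:30.
Alice ∩ Lila ∩ Wei ∩ Aarav: 09:00-10:30, 15:00-15:30.
Alice ∩ Lila ∩ Wei ∩ Aarav ∩ Bashir: 09:00-10:30, 15:00-15:30.
Alice ∩ Lila ∩ Wei ∩ Aarav ∩ Bashir ∩ Yuki: 09:00-10:30, 15:00-15:30.
So the common availability across everyone is 09:00-10:30, 15:00-15:30.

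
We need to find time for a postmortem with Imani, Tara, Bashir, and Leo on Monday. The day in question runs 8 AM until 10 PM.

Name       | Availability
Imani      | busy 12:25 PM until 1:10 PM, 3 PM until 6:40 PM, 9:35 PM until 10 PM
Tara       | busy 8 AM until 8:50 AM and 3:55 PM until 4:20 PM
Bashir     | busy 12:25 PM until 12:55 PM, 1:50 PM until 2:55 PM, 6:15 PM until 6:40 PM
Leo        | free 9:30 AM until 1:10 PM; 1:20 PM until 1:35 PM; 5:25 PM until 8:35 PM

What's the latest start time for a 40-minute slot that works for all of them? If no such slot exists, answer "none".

Imani free: 08:00-12:25, 13:10-15:00, 18:40-21:35 (invert busy blocks within the working day).
Tara free: 08:50-15:55, 16:20-22:00 (invert busy blocks within the working day).
Bashir free: 08:00-12:25, 12:55-13:50, 14:55-18:15, 18:40-22:00 (invert busy blocks within the working day).
Leo free: 09:30-13:10, 13:20-13:35, 17:25-20:35.
Imani ∩ Tara: 08:50-12:25, 13:10-15:00, 18:40-21:35.
Imani ∩ Tara ∩ Bashir: 08:50-12:25, 13:10-13:50, 14:55-15:00, 18:40-21:35.
Imani ∩ Tara ∩ Bashir ∩ Leo: 09:30-12:25, 13:20-13:35, 18:40-20:35.
The last common window of at least 40 minutes is 18:40-20:35; a 40-minute meeting can start as late as 19:55 and still end by 20:35.

19:55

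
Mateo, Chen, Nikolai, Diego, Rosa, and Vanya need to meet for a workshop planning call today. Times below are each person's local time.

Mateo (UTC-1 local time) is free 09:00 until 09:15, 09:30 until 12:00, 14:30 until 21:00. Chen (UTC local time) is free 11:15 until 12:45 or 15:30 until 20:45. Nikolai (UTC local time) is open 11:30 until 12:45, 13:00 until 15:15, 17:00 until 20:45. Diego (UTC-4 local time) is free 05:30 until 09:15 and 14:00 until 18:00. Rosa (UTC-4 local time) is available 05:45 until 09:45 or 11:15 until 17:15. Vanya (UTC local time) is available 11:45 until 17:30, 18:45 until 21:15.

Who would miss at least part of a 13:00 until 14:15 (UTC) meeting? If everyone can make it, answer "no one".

Mateo in UTC: 10:00-10:15, 10:30-13:00, 15:30-22:00 (add 1h to convert from UTC-1).
Chen in UTC: 11:15-12:45, 15:30-20:45.
Nikolai in UTC: 11:30-12:45, 13:00-15:15, 17:00-20:45.
Diego in UTC: 09:30-13:15, 18:00-22:00 (add 4h to convert from UTC-4).
Rosa in UTC: 09:45-13:45, 15:15-21:15 (add 4h to convert from UTC-4).
Vanya in UTC: 11:45-17:30, 18:45-21:15.
Mateo: not fully free for 13:00-14:15. Chen: not fully free for 13:00-14:15. Nikolai: free for 13:00-14:15. Diego: not fully free for 13:00-14:15. Rosa: not fully free for 13:00-14:15. Vanya: free for 13:00-14:15.

Chen, Diego, Mateo, Rosa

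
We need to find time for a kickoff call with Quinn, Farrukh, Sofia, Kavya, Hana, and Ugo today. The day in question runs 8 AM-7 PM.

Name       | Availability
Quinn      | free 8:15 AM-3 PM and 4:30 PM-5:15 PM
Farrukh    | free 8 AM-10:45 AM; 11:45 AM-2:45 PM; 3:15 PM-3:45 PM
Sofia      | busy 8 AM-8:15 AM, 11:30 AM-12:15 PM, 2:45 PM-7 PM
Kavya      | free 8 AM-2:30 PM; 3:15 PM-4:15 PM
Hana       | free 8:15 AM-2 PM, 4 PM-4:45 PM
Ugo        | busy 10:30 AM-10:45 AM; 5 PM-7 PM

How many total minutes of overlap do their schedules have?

Quinn free: 08:15-15:00, 16:30-17:15.
Farrukh free: 08:00-10:45, 11:45-14:45, 15:15-15:45.
Sofia free: 08:15-11:30, 12:15-14:45 (invert busy blocks within the working day).
Kavya free: 08:00-14:30, 15:15-16:15.
Hana free: 08:15-14:00, 16:00-16:45.
Ugo free: 08:00-10:30, 10:45-17:00 (invert busy blocks within the working day).
Quinn ∩ Farrukh: 08:15-10:45, 11:45-14:45.
Quinn ∩ Farrukh ∩ Sofia: 08:15-10:45, 12:15-14:45.
Quinn ∩ Farrukh ∩ Sofia ∩ Kavya: 08:15-10:45, 12:15-14:30.
Quinn ∩ Farrukh ∩ Sofia ∩ Kavya ∩ Hana: 08:15-10:45, 12:15-14:00.
Quinn ∩ Farrukh ∩ Sofia ∩ Kavya ∩ Hana ∩ Ugo: 08:15-10:30, 12:15-14:00.
Summing the common windows: 135 + 105 = 240 minutes.

240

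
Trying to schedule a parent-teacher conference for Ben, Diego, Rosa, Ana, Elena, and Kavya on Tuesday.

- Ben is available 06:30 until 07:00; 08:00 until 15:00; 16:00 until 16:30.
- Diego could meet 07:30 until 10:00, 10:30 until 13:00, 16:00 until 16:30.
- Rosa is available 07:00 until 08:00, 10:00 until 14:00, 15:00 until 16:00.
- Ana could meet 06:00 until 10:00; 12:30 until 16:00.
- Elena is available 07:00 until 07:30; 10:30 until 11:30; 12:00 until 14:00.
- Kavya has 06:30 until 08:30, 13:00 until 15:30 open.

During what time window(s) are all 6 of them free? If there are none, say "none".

none

Ben ∩ Diego: 08:00-10:00, 10:30-13:00, 16:00-16:30.
Ben ∩ Diego ∩ Rosa: 10:30-13:00.
Ben ∩ Diego ∩ Rosa ∩ Ana: 12:30-13:00.
Ben ∩ Diego ∩ Rosa ∩ Ana ∩ Elena: 12:30-13:00.
Ben ∩ Diego ∩ Rosa ∩ Ana ∩ Elena ∩ Kavya: ∅.
There is no time when everyone is free.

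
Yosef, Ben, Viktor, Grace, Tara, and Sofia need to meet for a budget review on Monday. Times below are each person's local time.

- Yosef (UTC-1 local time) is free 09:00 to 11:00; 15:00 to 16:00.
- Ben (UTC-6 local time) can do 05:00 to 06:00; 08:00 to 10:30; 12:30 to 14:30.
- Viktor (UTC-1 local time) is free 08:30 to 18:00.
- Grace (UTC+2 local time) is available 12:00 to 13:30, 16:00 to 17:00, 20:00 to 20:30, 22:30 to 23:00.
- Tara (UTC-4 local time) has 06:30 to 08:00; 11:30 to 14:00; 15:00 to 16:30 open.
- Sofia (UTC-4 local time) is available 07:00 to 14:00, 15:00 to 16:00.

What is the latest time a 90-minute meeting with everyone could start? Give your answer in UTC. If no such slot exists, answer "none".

none

Yosef in UTC: 10:00-12:00, 16:00-17:00 (add 1h to convert from UTC-1).
Ben in UTC: 11:00-12:00, 14:00-16:30, 18:30-20:30 (add 6h to convert from UTC-6).
Viktor in UTC: 09:30-19:00 (add 1h to convert from UTC-1).
Grace in UTC: 10:00-11:30, 14:00-15:00, 18:00-18:30, 20:30-21:00 (subtract 2h to convert from UTC+2).
Tara in UTC: 10:30-12:00, 15:30-18:00, 19:00-20:30 (add 4h to convert from UTC-4).
Sofia in UTC: 11:00-18:00, 19:00-20:00 (add 4h to convert from UTC-4).
Yosef ∩ Ben: 11:00-12:00, 16:00-16:30.
Yosef ∩ Ben ∩ Viktor: 11:00-12:00, 16:00-16:30.
Yosef ∩ Ben ∩ Viktor ∩ Grace: 11:00-11:30.
Yosef ∩ Ben ∩ Viktor ∩ Grace ∩ Tara: 11:00-11:30.
Yosef ∩ Ben ∩ Viktor ∩ Grace ∩ Tara ∩ Sofia: 11:00-11:30.
No common window is at least 90 minutes long.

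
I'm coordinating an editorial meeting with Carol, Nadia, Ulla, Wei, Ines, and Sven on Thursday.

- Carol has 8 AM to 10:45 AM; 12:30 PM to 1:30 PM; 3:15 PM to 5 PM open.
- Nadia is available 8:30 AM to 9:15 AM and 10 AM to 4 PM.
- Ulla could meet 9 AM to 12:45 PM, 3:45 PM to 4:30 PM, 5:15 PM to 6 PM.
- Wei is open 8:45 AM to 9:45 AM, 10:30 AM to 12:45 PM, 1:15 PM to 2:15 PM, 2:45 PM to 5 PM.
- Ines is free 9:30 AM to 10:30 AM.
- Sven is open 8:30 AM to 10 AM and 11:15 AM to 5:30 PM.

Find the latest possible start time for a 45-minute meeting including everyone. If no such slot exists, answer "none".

none

Carol ∩ Nadia: 08:30-09:15, 10:00-10:45, 12:30-13:30, 15:15-16:00.
Carol ∩ Nadia ∩ Ulla: 09:00-09:15, 10:00-10:45, 12:30-12:45, 15:45-16:00.
Carol ∩ Nadia ∩ Ulla ∩ Wei: 09:00-09:15, 10:30-10:45, 12:30-12:45, 15:45-16:00.
Carol ∩ Nadia ∩ Ulla ∩ Wei ∩ Ines: ∅.
Carol ∩ Nadia ∩ Ulla ∩ Wei ∩ Ines ∩ Sven: ∅.
There is no time when everyone is free.
No common window is at least 45 minutes long.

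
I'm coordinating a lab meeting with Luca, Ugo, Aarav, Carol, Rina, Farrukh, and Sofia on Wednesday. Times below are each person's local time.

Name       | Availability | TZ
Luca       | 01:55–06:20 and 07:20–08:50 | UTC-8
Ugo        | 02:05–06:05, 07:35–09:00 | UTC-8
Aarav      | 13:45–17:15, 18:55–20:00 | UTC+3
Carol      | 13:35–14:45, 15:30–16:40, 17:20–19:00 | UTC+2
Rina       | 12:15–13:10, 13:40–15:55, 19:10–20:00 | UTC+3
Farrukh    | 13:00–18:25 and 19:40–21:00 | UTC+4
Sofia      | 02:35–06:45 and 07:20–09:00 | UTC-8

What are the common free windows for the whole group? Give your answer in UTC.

Luca in UTC: 09:55-14:20, 15:20-16:50 (add 8h to convert from UTC-8).
Ugo in UTC: 10:05-14:05, 15:35-17:00 (add 8h to convert from UTC-8).
Aarav in UTC: 10:45-14:15, 15:55-17:00 (subtract 3h to convert from UTC+3).
Carol in UTC: 11:35-12:45, 13:30-14:40, 15:20-17:00 (subtract 2h to convert from UTC+2).
Rina in UTC: 09:15-10:10, 10:40-12:55, 16:10-17:00 (subtract 3h to convert from UTC+3).
Farrukh in UTC: 09:00-14:25, 15:40-17:00 (subtract 4h to convert from UTC+4).
Sofia in UTC: 10:35-14:45, 15:20-17:00 (add 8h to convert from UTC-8).
Luca ∩ Ugo: 10:05-14:05, 15:35-16:50.
Luca ∩ Ugo ∩ Aarav: 10:45-14:05, 15:55-16:50.
Luca ∩ Ugo ∩ Aarav ∩ Carol: 11:35-12:45, 13:30-14:05, 15:55-16:50.
Luca ∩ Ugo ∩ Aarav ∩ Carol ∩ Rina: 11:35-12:45, 16:10-16:50.
Luca ∩ Ugo ∩ Aarav ∩ Carol ∩ Rina ∩ Farrukh: 11:35-12:45, 16:10-16:50.
Luca ∩ Ugo ∩ Aarav ∩ Carol ∩ Rina ∩ Farrukh ∩ Sofia: 11:35-12:45, 16:10-16:50.

11:35-12:45, 16:10-16:50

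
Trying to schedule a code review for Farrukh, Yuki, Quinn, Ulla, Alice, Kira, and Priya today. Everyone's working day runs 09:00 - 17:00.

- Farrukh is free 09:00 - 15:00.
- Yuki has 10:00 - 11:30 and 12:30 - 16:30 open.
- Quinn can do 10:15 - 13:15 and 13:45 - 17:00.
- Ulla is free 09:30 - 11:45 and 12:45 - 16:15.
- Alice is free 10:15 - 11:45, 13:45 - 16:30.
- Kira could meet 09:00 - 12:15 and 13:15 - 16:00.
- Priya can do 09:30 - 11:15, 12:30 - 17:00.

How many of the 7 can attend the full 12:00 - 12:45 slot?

2

Farrukh and Quinn can make the full 12:00-12:45 slot — that's 2.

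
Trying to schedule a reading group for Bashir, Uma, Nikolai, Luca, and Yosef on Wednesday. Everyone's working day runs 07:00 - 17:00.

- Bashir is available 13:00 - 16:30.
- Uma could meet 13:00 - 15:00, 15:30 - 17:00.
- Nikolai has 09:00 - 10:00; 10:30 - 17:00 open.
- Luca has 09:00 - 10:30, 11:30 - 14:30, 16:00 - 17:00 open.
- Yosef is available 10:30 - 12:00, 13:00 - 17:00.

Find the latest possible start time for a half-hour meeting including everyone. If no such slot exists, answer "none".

16:00

Bashir ∩ Uma: 13:00-15:00, 15:30-16:30.
Bashir ∩ Uma ∩ Nikolai: 13:00-15:00, 15:30-16:30.
Bashir ∩ Uma ∩ Nikolai ∩ Luca: 13:00-14:30, 16:00-16:30.
Bashir ∩ Uma ∩ Nikolai ∩ Luca ∩ Yosef: 13:00-14:30, 16:00-16:30.
The last common window of at least 30 minutes is 16:00-16:30; a 30-minute meeting can start as late as 16:00 and still end by 16:30.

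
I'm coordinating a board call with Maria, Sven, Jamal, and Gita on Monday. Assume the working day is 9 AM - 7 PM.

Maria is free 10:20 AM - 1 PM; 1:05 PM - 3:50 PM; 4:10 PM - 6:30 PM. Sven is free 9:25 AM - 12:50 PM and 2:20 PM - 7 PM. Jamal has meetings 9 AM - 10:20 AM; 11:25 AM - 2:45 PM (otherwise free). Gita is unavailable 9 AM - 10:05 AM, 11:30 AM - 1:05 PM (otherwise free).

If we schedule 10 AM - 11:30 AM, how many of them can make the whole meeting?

Maria free: 10:20-13:00, 13:05-15:50, 16:10-18:30.
Sven free: 09:25-12:50, 14:20-19:00.
Jamal free: 10:20-11:25, 14:45-19:00 (invert busy blocks within the working day).
Gita free: 10:05-11:30, 13:05-19:00 (invert busy blocks within the working day).
Sven can make the full 10:00-11:30 slot — that's 1.

1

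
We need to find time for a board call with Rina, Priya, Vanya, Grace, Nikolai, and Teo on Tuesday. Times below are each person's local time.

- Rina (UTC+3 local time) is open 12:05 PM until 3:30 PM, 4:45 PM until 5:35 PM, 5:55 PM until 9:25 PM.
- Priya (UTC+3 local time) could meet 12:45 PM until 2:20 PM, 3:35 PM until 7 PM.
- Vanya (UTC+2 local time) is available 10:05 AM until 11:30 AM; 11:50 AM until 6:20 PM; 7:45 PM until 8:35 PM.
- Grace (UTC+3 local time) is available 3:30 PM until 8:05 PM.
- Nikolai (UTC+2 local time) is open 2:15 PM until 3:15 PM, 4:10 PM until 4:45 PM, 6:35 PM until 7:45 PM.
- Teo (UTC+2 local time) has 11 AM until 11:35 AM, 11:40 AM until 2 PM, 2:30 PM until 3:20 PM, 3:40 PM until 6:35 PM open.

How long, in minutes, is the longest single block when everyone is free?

Rina in UTC: 09:05-12:30, 13:45-14:35, 14:55-18:25 (subtract 3h to convert from UTC+3).
Priya in UTC: 09:45-11:20, 12:35-16:00 (subtract 3h to convert from UTC+3).
Vanya in UTC: 08:05-09:30, 09:50-16:20, 17:45-18:35 (subtract 2h to convert from UTC+2).
Grace in UTC: 12:30-17:05 (subtract 3h to convert from UTC+3).
Nikolai in UTC: 12:15-13:15, 14:10-14:45, 16:35-17:45 (subtract 2h to convert from UTC+2).
Teo in UTC: 09:00-09:35, 09:40-12:00, 12:30-13:20, 13:40-16:35 (subtract 2h to convert from UTC+2).
Rina ∩ Priya: 09:45-11:20, 13:45-14:35, 14:55-16:00.
Rina ∩ Priya ∩ Vanya: 09:50-11:20, 13:45-14:35, 14:55-16:00.
Rina ∩ Priya ∩ Vanya ∩ Grace: 13:45-14:35, 14:55-16:00.
Rina ∩ Priya ∩ Vanya ∩ Grace ∩ Nikolai: 14:10-14:35.
Rina ∩ Priya ∩ Vanya ∩ Grace ∩ Nikolai ∩ Teo: 14:10-14:35.
The longest is 14:10-14:35 at 25 minutes.

25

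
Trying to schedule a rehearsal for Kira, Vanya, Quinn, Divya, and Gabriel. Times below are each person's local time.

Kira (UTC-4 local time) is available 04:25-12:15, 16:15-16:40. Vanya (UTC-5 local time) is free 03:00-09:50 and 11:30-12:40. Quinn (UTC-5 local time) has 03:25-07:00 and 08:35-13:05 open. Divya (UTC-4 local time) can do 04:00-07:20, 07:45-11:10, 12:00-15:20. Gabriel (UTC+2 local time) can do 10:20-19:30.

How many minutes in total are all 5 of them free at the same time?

Kira in UTC: 08:25-16:15, 20:15-20:40 (add 4h to convert from UTC-4).
Vanya in UTC: 08:00-14:50, 16:30-17:40 (add 5h to convert from UTC-5).
Quinn in UTC: 08:25-12:00, 13:35-18:05 (add 5h to convert from UTC-5).
Divya in UTC: 08:00-11:20, 11:45-15:10, 16:00-19:20 (add 4h to convert from UTC-4).
Gabriel in UTC: 08:20-17:30 (subtract 2h to convert from UTC+2).
Kira ∩ Vanya: 08:25-14:50.
Kira ∩ Vanya ∩ Quinn: 08:25-12:00, 13:35-14:50.
Kira ∩ Vanya ∩ Quinn ∩ Divya: 08:25-11:20, 11:45-12:00, 13:35-14:50.
Kira ∩ Vanya ∩ Quinn ∩ Divya ∩ Gabriel: 08:25-11:20, 11:45-12:00, 13:35-14:50.
Summing the common windows: 175 + 15 + 75 = 265 minutes.

265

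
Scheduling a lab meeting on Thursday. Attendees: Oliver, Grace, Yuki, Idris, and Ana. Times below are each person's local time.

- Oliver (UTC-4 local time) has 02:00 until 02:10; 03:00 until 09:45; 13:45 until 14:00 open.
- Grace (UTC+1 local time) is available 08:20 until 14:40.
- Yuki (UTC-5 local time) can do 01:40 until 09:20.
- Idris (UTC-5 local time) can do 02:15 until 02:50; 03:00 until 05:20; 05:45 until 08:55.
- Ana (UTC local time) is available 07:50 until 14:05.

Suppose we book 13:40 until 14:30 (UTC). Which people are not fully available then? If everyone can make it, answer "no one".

Oliver in UTC: 06:00-06:10, 07:00-13:45, 17:45-18:00 (add 4h to convert from UTC-4).
Grace in UTC: 07:20-13:40 (subtract 1h to convert from UTC+1).
Yuki in UTC: 06:40-14:20 (add 5h to convert from UTC-5).
Idris in UTC: 07:15-07:50, 08:00-10:20, 10:45-13:55 (add 5h to convert from UTC-5).
Ana in UTC: 07:50-14:05.
Oliver: not fully free for 13:40-14:30. Grace: not fully free for 13:40-14:30. Yuki: not fully free for 13:40-14:30. Idris: not fully free for 13:40-14:30. Ana: not fully free for 13:40-14:30.

Ana, Grace, Idris, Oliver, Yuki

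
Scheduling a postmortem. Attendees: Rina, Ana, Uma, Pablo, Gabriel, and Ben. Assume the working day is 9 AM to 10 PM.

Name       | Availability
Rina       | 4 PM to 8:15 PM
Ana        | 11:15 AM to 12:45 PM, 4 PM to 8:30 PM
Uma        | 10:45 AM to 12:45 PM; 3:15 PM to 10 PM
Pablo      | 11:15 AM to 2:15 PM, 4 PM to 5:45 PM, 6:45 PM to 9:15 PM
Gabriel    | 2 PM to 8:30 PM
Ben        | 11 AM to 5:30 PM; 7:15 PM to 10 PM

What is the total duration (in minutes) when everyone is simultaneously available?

150

Rina ∩ Ana: 16:00-20:15.
Rina ∩ Ana ∩ Uma: 16:00-20:15.
Rina ∩ Ana ∩ Uma ∩ Pablo: 16:00-17:45, 18:45-20:15.
Rina ∩ Ana ∩ Uma ∩ Pablo ∩ Gabriel: 16:00-17:45, 18:45-20:15.
Rina ∩ Ana ∩ Uma ∩ Pablo ∩ Gabriel ∩ Ben: 16:00-17:30, 19:15-20:15.
Summing the common windows: 90 + 60 = 150 minutes.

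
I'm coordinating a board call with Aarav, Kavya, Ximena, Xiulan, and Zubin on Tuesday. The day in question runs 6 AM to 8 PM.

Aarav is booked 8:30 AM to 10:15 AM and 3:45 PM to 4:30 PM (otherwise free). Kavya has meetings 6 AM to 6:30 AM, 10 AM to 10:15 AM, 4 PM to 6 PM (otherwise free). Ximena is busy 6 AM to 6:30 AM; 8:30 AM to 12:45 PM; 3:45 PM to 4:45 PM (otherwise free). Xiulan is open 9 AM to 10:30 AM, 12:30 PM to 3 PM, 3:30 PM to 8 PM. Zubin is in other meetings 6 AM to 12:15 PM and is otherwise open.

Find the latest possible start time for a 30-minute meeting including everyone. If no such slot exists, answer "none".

19:30

Aarav free: 06:00-08:30, 10:15-15:45, 16:30-20:00 (invert busy blocks within the working day).
Kavya free: 06:30-10:00, 10:15-16:00, 18:00-20:00 (invert busy blocks within the working day).
Ximena free: 06:30-08:30, 12:45-15:45, 16:45-20:00 (invert busy blocks within the working day).
Xiulan free: 09:00-10:30, 12:30-15:00, 15:30-20:00.
Zubin free: 12:15-20:00 (invert busy blocks within the working day).
Aarav ∩ Kavya: 06:30-08:30, 10:15-15:45, 18:00-20:00.
Aarav ∩ Kavya ∩ Ximena: 06:30-08:30, 12:45-15:45, 18:00-20:00.
Aarav ∩ Kavya ∩ Ximena ∩ Xiulan: 12:45-15:00, 15:30-15:45, 18:00-20:00.
Aarav ∩ Kavya ∩ Ximena ∩ Xiulan ∩ Zubin: 12:45-15:00, 15:30-15:45, 18:00-20:00.
So the common availability across everyone is 12:45-15:00, 15:30-15:45, 18:00-20:00.
The last common window of at least 30 minutes is 18:00-20:00; a 30-minute meeting can start as late as 19:30 and still end by 20:00.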